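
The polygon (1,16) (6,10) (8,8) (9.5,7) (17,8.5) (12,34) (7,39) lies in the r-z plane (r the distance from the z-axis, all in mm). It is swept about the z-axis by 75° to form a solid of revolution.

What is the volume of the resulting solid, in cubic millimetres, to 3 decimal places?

Profile (r,z), 7 vertices: (1,16) (6,10) (8,8) (9.5,7) (17,8.5) (12,34) (7,39)
edge 0: (1,16)→(6,10)  cross = 1·10 − 6·16 = -86.0000; (r_i+r_j)·cross = 7·-86.0000 = -602.0000
edge 1: (6,10)→(8,8)  cross = 6·8 − 8·10 = -32.0000; (r_i+r_j)·cross = 14·-32.0000 = -448.0000
edge 2: (8,8)→(9.5,7)  cross = 8·7 − 9.5·8 = -20.0000; (r_i+r_j)·cross = 17.5·-20.0000 = -350.0000
edge 3: (9.5,7)→(17,8.5)  cross = 9.5·8.5 − 17·7 = -38.2500; (r_i+r_j)·cross = 26.5·-38.2500 = -1013.6250
edge 4: (17,8.5)→(12,34)  cross = 17·34 − 12·8.5 = 476.0000; (r_i+r_j)·cross = 29·476.0000 = 13804.0000
edge 5: (12,34)→(7,39)  cross = 12·39 − 7·34 = 230.0000; (r_i+r_j)·cross = 19·230.0000 = 4370.0000
edge 6: (7,39)→(1,16)  cross = 7·16 − 1·39 = 73.0000; (r_i+r_j)·cross = 8·73.0000 = 584.0000
Σcross = 602.7500 → A = |Σcross|/2 = 301.3750 mm²
Σ(r_i+r_j)·cross = 16344.3750 → first moment M = |Σ|/6 = 2724.0625
R_c = M/A = 2724.0625/301.3750 = 9.0388 mm
θ = 75° = 1.308997 rad
V = θ·R_c·A = 1.308997·9.0388·301.3750 = 3565.789 mm³

Volume = 3565.789 mm³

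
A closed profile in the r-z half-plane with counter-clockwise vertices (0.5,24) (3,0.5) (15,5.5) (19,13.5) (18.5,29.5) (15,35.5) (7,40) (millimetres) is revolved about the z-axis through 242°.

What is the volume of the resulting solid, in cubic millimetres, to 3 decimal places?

Volume = 21763.566 mm³

Profile (r,z), 7 vertices: (0.5,24) (3,0.5) (15,5.5) (19,13.5) (18.5,29.5) (15,35.5) (7,40)
edge 0: (0.5,24)→(3,0.5)  cross = 0.5·0.5 − 3·24 = -71.7500; (r_i+r_j)·cross = 3.5·-71.7500 = -251.1250
edge 1: (3,0.5)→(15,5.5)  cross = 3·5.5 − 15·0.5 = 9.0000; (r_i+r_j)·cross = 18·9.0000 = 162.0000
edge 2: (15,5.5)→(19,13.5)  cross = 15·13.5 − 19·5.5 = 98.0000; (r_i+r_j)·cross = 34·98.0000 = 3332.0000
edge 3: (19,13.5)→(18.5,29.5)  cross = 19·29.5 − 18.5·13.5 = 310.7500; (r_i+r_j)·cross = 37.5·310.7500 = 11653.1250
edge 4: (18.5,29.5)→(15,35.5)  cross = 18.5·35.5 − 15·29.5 = 214.2500; (r_i+r_j)·cross = 33.5·214.2500 = 7177.3750
edge 5: (15,35.5)→(7,40)  cross = 15·40 − 7·35.5 = 351.5000; (r_i+r_j)·cross = 22·351.5000 = 7733.0000
edge 6: (7,40)→(0.5,24)  cross = 7·24 − 0.5·40 = 148.0000; (r_i+r_j)·cross = 7.5·148.0000 = 1110.0000
Σcross = 1059.7500 → A = |Σcross|/2 = 529.8750 mm²
Σ(r_i+r_j)·cross = 30916.3750 → first moment M = |Σ|/6 = 5152.7292
R_c = M/A = 5152.7292/529.8750 = 9.7244 mm
θ = 242° = 4.223697 rad
V = θ·R_c·A = 4.223697·9.7244·529.8750 = 21763.566 mm³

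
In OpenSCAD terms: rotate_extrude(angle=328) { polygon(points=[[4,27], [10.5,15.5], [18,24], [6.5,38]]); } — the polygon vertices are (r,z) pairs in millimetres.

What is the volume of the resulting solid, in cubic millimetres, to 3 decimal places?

Volume = 8779.274 mm³

Profile (r,z), 4 vertices: (4,27) (10.5,15.5) (18,24) (6.5,38)
edge 0: (4,27)→(10.5,15.5)  cross = 4·15.5 − 10.5·27 = -221.5000; (r_i+r_j)·cross = 14.5·-221.5000 = -3211.7500
edge 1: (10.5,15.5)→(18,24)  cross = 10.5·24 − 18·15.5 = -27.0000; (r_i+r_j)·cross = 28.5·-27.0000 = -769.5000
edge 2: (18,24)→(6.5,38)  cross = 18·38 − 6.5·24 = 528.0000; (r_i+r_j)·cross = 24.5·528.0000 = 12936.0000
edge 3: (6.5,38)→(4,27)  cross = 6.5·27 − 4·38 = 23.5000; (r_i+r_j)·cross = 10.5·23.5000 = 246.7500
Σcross = 303.0000 → A = |Σcross|/2 = 151.5000 mm²
Σ(r_i+r_j)·cross = 9201.5000 → first moment M = |Σ|/6 = 1533.5833
R_c = M/A = 1533.5833/151.5000 = 10.1227 mm
θ = 328° = 5.724680 rad
V = θ·R_c·A = 5.724680·10.1227·151.5000 = 8779.274 mm³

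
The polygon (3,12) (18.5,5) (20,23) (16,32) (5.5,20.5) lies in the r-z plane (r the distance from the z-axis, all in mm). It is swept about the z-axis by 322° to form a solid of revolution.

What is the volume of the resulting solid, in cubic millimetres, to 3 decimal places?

Profile (r,z), 5 vertices: (3,12) (18.5,5) (20,23) (16,32) (5.5,20.5)
edge 0: (3,12)→(18.5,5)  cross = 3·5 − 18.5·12 = -207.0000; (r_i+r_j)·cross = 21.5·-207.0000 = -4450.5000
edge 1: (18.5,5)→(20,23)  cross = 18.5·23 − 20·5 = 325.5000; (r_i+r_j)·cross = 38.5·325.5000 = 12531.7500
edge 2: (20,23)→(16,32)  cross = 20·32 − 16·23 = 272.0000; (r_i+r_j)·cross = 36·272.0000 = 9792.0000
edge 3: (16,32)→(5.5,20.5)  cross = 16·20.5 − 5.5·32 = 152.0000; (r_i+r_j)·cross = 21.5·152.0000 = 3268.0000
edge 4: (5.5,20.5)→(3,12)  cross = 5.5·12 − 3·20.5 = 4.5000; (r_i+r_j)·cross = 8.5·4.5000 = 38.2500
Σcross = 547.0000 → A = |Σcross|/2 = 273.5000 mm²
Σ(r_i+r_j)·cross = 21179.5000 → first moment M = |Σ|/6 = 3529.9167
R_c = M/A = 3529.9167/273.5000 = 12.9065 mm
θ = 322° = 5.619960 rad
V = θ·R_c·A = 5.619960·12.9065·273.5000 = 19837.991 mm³

Volume = 19837.991 mm³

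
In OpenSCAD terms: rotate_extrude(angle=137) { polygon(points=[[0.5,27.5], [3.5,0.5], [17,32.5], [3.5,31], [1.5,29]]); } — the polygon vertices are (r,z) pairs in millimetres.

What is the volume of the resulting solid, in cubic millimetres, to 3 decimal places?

Profile (r,z), 5 vertices: (0.5,27.5) (3.5,0.5) (17,32.5) (3.5,31) (1.5,29)
edge 0: (0.5,27.5)→(3.5,0.5)  cross = 0.5·0.5 − 3.5·27.5 = -96.0000; (r_i+r_j)·cross = 4·-96.0000 = -384.0000
edge 1: (3.5,0.5)→(17,32.5)  cross = 3.5·32.5 − 17·0.5 = 105.2500; (r_i+r_j)·cross = 20.5·105.2500 = 2157.6250
edge 2: (17,32.5)→(3.5,31)  cross = 17·31 − 3.5·32.5 = 413.2500; (r_i+r_j)·cross = 20.5·413.2500 = 8471.6250
edge 3: (3.5,31)→(1.5,29)  cross = 3.5·29 − 1.5·31 = 55.0000; (r_i+r_j)·cross = 5·55.0000 = 275.0000
edge 4: (1.5,29)→(0.5,27.5)  cross = 1.5·27.5 − 0.5·29 = 26.7500; (r_i+r_j)·cross = 2·26.7500 = 53.5000
Σcross = 504.2500 → A = |Σcross|/2 = 252.1250 mm²
Σ(r_i+r_j)·cross = 10573.7500 → first moment M = |Σ|/6 = 1762.2917
R_c = M/A = 1762.2917/252.1250 = 6.9898 mm
θ = 137° = 2.391101 rad
V = θ·R_c·A = 2.391101·6.9898·252.1250 = 4213.817 mm³

Volume = 4213.817 mm³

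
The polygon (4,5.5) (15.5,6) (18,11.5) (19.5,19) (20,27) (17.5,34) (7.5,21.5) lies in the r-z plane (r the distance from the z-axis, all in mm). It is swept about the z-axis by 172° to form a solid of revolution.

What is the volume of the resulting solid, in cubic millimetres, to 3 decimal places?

Profile (r,z), 7 vertices: (4,5.5) (15.5,6) (18,11.5) (19.5,19) (20,27) (17.5,34) (7.5,21.5)
edge 0: (4,5.5)→(15.5,6)  cross = 4·6 − 15.5·5.5 = -61.2500; (r_i+r_j)·cross = 19.5·-61.2500 = -1194.3750
edge 1: (15.5,6)→(18,11.5)  cross = 15.5·11.5 − 18·6 = 70.2500; (r_i+r_j)·cross = 33.5·70.2500 = 2353.3750
edge 2: (18,11.5)→(19.5,19)  cross = 18·19 − 19.5·11.5 = 117.7500; (r_i+r_j)·cross = 37.5·117.7500 = 4415.6250
edge 3: (19.5,19)→(20,27)  cross = 19.5·27 − 20·19 = 146.5000; (r_i+r_j)·cross = 39.5·146.5000 = 5786.7500
edge 4: (20,27)→(17.5,34)  cross = 20·34 − 17.5·27 = 207.5000; (r_i+r_j)·cross = 37.5·207.5000 = 7781.2500
edge 5: (17.5,34)→(7.5,21.5)  cross = 17.5·21.5 − 7.5·34 = 121.2500; (r_i+r_j)·cross = 25·121.2500 = 3031.2500
edge 6: (7.5,21.5)→(4,5.5)  cross = 7.5·5.5 − 4·21.5 = -44.7500; (r_i+r_j)·cross = 11.5·-44.7500 = -514.6250
Σcross = 557.2500 → A = |Σcross|/2 = 278.6250 mm²
Σ(r_i+r_j)·cross = 21659.2500 → first moment M = |Σ|/6 = 3609.8750
R_c = M/A = 3609.8750/278.6250 = 12.9560 mm
θ = 172° = 3.001966 rad
V = θ·R_c·A = 3.001966·12.9560·278.6250 = 10836.723 mm³

Volume = 10836.723 mm³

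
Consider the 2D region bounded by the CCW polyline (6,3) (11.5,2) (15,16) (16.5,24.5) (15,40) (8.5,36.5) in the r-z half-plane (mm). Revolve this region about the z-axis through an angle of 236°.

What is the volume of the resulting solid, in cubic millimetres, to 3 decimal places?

Volume = 12516.027 mm³

Profile (r,z), 6 vertices: (6,3) (11.5,2) (15,16) (16.5,24.5) (15,40) (8.5,36.5)
edge 0: (6,3)→(11.5,2)  cross = 6·2 − 11.5·3 = -22.5000; (r_i+r_j)·cross = 17.5·-22.5000 = -393.7500
edge 1: (11.5,2)→(15,16)  cross = 11.5·16 − 15·2 = 154.0000; (r_i+r_j)·cross = 26.5·154.0000 = 4081.0000
edge 2: (15,16)→(16.5,24.5)  cross = 15·24.5 − 16.5·16 = 103.5000; (r_i+r_j)·cross = 31.5·103.5000 = 3260.2500
edge 3: (16.5,24.5)→(15,40)  cross = 16.5·40 − 15·24.5 = 292.5000; (r_i+r_j)·cross = 31.5·292.5000 = 9213.7500
edge 4: (15,40)→(8.5,36.5)  cross = 15·36.5 − 8.5·40 = 207.5000; (r_i+r_j)·cross = 23.5·207.5000 = 4876.2500
edge 5: (8.5,36.5)→(6,3)  cross = 8.5·3 − 6·36.5 = -193.5000; (r_i+r_j)·cross = 14.5·-193.5000 = -2805.7500
Σcross = 541.5000 → A = |Σcross|/2 = 270.7500 mm²
Σ(r_i+r_j)·cross = 18231.7500 → first moment M = |Σ|/6 = 3038.6250
R_c = M/A = 3038.6250/270.7500 = 11.2230 mm
θ = 236° = 4.118977 rad
V = θ·R_c·A = 4.118977·11.2230·270.7500 = 12516.027 mm³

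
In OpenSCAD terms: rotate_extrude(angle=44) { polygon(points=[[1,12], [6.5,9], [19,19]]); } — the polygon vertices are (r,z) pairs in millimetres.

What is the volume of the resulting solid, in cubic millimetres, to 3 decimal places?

Volume = 313.737 mm³

Profile (r,z), 3 vertices: (1,12) (6.5,9) (19,19)
edge 0: (1,12)→(6.5,9)  cross = 1·9 − 6.5·12 = -69.0000; (r_i+r_j)·cross = 7.5·-69.0000 = -517.5000
edge 1: (6.5,9)→(19,19)  cross = 6.5·19 − 19·9 = -47.5000; (r_i+r_j)·cross = 25.5·-47.5000 = -1211.2500
edge 2: (19,19)→(1,12)  cross = 19·12 − 1·19 = 209.0000; (r_i+r_j)·cross = 20·209.0000 = 4180.0000
Σcross = 92.5000 → A = |Σcross|/2 = 46.2500 mm²
Σ(r_i+r_j)·cross = 2451.2500 → first moment M = |Σ|/6 = 408.5417
R_c = M/A = 408.5417/46.2500 = 8.8333 mm
θ = 44° = 0.767945 rad
V = θ·R_c·A = 0.767945·8.8333·46.2500 = 313.737 mm³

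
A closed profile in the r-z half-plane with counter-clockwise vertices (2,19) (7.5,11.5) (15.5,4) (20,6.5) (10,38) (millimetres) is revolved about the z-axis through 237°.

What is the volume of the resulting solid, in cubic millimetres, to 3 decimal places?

Volume = 12691.689 mm³

Profile (r,z), 5 vertices: (2,19) (7.5,11.5) (15.5,4) (20,6.5) (10,38)
edge 0: (2,19)→(7.5,11.5)  cross = 2·11.5 − 7.5·19 = -119.5000; (r_i+r_j)·cross = 9.5·-119.5000 = -1135.2500
edge 1: (7.5,11.5)→(15.5,4)  cross = 7.5·4 − 15.5·11.5 = -148.2500; (r_i+r_j)·cross = 23·-148.2500 = -3409.7500
edge 2: (15.5,4)→(20,6.5)  cross = 15.5·6.5 − 20·4 = 20.7500; (r_i+r_j)·cross = 35.5·20.7500 = 736.6250
edge 3: (20,6.5)→(10,38)  cross = 20·38 − 10·6.5 = 695.0000; (r_i+r_j)·cross = 30·695.0000 = 20850.0000
edge 4: (10,38)→(2,19)  cross = 10·19 − 2·38 = 114.0000; (r_i+r_j)·cross = 12·114.0000 = 1368.0000
Σcross = 562.0000 → A = |Σcross|/2 = 281.0000 mm²
Σ(r_i+r_j)·cross = 18409.6250 → first moment M = |Σ|/6 = 3068.2708
R_c = M/A = 3068.2708/281.0000 = 10.9191 mm
θ = 237° = 4.136430 rad
V = θ·R_c·A = 4.136430·10.9191·281.0000 = 12691.689 mm³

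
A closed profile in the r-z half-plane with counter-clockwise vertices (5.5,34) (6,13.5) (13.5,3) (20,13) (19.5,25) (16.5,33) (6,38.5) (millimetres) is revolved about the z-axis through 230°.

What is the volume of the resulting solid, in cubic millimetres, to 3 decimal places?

Profile (r,z), 7 vertices: (5.5,34) (6,13.5) (13.5,3) (20,13) (19.5,25) (16.5,33) (6,38.5)
edge 0: (5.5,34)→(6,13.5)  cross = 5.5·13.5 − 6·34 = -129.7500; (r_i+r_j)·cross = 11.5·-129.7500 = -1492.1250
edge 1: (6,13.5)→(13.5,3)  cross = 6·3 − 13.5·13.5 = -164.2500; (r_i+r_j)·cross = 19.5·-164.2500 = -3202.8750
edge 2: (13.5,3)→(20,13)  cross = 13.5·13 − 20·3 = 115.5000; (r_i+r_j)·cross = 33.5·115.5000 = 3869.2500
edge 3: (20,13)→(19.5,25)  cross = 20·25 − 19.5·13 = 246.5000; (r_i+r_j)·cross = 39.5·246.5000 = 9736.7500
edge 4: (19.5,25)→(16.5,33)  cross = 19.5·33 − 16.5·25 = 231.0000; (r_i+r_j)·cross = 36·231.0000 = 8316.0000
edge 5: (16.5,33)→(6,38.5)  cross = 16.5·38.5 − 6·33 = 437.2500; (r_i+r_j)·cross = 22.5·437.2500 = 9838.1250
edge 6: (6,38.5)→(5.5,34)  cross = 6·34 − 5.5·38.5 = -7.7500; (r_i+r_j)·cross = 11.5·-7.7500 = -89.1250
Σcross = 728.5000 → A = |Σcross|/2 = 364.2500 mm²
Σ(r_i+r_j)·cross = 26976.0000 → first moment M = |Σ|/6 = 4496.0000
R_c = M/A = 4496.0000/364.2500 = 12.3432 mm
θ = 230° = 4.014257 rad
V = θ·R_c·A = 4.014257·12.3432·364.2500 = 18048.101 mm³

Volume = 18048.101 mm³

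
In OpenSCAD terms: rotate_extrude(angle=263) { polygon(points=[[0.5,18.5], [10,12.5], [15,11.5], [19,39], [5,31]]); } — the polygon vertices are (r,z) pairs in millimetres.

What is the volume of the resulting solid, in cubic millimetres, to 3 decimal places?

Profile (r,z), 5 vertices: (0.5,18.5) (10,12.5) (15,11.5) (19,39) (5,31)
edge 0: (0.5,18.5)→(10,12.5)  cross = 0.5·12.5 − 10·18.5 = -178.7500; (r_i+r_j)·cross = 10.5·-178.7500 = -1876.8750
edge 1: (10,12.5)→(15,11.5)  cross = 10·11.5 − 15·12.5 = -72.5000; (r_i+r_j)·cross = 25·-72.5000 = -1812.5000
edge 2: (15,11.5)→(19,39)  cross = 15·39 − 19·11.5 = 366.5000; (r_i+r_j)·cross = 34·366.5000 = 12461.0000
edge 3: (19,39)→(5,31)  cross = 19·31 − 5·39 = 394.0000; (r_i+r_j)·cross = 24·394.0000 = 9456.0000
edge 4: (5,31)→(0.5,18.5)  cross = 5·18.5 − 0.5·31 = 77.0000; (r_i+r_j)·cross = 5.5·77.0000 = 423.5000
Σcross = 586.2500 → A = |Σcross|/2 = 293.1250 mm²
Σ(r_i+r_j)·cross = 18651.1250 → first moment M = |Σ|/6 = 3108.5208
R_c = M/A = 3108.5208/293.1250 = 10.6048 mm
θ = 263° = 4.590216 rad
V = θ·R_c·A = 4.590216·10.6048·293.1250 = 14268.782 mm³

Volume = 14268.782 mm³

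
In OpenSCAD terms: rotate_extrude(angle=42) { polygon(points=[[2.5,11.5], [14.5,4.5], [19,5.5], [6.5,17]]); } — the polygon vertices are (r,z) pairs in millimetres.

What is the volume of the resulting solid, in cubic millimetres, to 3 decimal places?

Volume = 583.865 mm³

Profile (r,z), 4 vertices: (2.5,11.5) (14.5,4.5) (19,5.5) (6.5,17)
edge 0: (2.5,11.5)→(14.5,4.5)  cross = 2.5·4.5 − 14.5·11.5 = -155.5000; (r_i+r_j)·cross = 17·-155.5000 = -2643.5000
edge 1: (14.5,4.5)→(19,5.5)  cross = 14.5·5.5 − 19·4.5 = -5.7500; (r_i+r_j)·cross = 33.5·-5.7500 = -192.6250
edge 2: (19,5.5)→(6.5,17)  cross = 19·17 − 6.5·5.5 = 287.2500; (r_i+r_j)·cross = 25.5·287.2500 = 7324.8750
edge 3: (6.5,17)→(2.5,11.5)  cross = 6.5·11.5 − 2.5·17 = 32.2500; (r_i+r_j)·cross = 9·32.2500 = 290.2500
Σcross = 158.2500 → A = |Σcross|/2 = 79.1250 mm²
Σ(r_i+r_j)·cross = 4779.0000 → first moment M = |Σ|/6 = 796.5000
R_c = M/A = 796.5000/79.1250 = 10.0664 mm
θ = 42° = 0.733038 rad
V = θ·R_c·A = 0.733038·10.0664·79.1250 = 583.865 mm³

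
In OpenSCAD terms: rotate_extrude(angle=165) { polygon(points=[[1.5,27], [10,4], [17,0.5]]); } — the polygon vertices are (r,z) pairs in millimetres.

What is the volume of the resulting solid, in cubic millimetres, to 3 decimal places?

Volume = 1795.371 mm³

Profile (r,z), 3 vertices: (1.5,27) (10,4) (17,0.5)
edge 0: (1.5,27)→(10,4)  cross = 1.5·4 − 10·27 = -264.0000; (r_i+r_j)·cross = 11.5·-264.0000 = -3036.0000
edge 1: (10,4)→(17,0.5)  cross = 10·0.5 − 17·4 = -63.0000; (r_i+r_j)·cross = 27·-63.0000 = -1701.0000
edge 2: (17,0.5)→(1.5,27)  cross = 17·27 − 1.5·0.5 = 458.2500; (r_i+r_j)·cross = 18.5·458.2500 = 8477.6250
Σcross = 131.2500 → A = |Σcross|/2 = 65.6250 mm²
Σ(r_i+r_j)·cross = 3740.6250 → first moment M = |Σ|/6 = 623.4375
R_c = M/A = 623.4375/65.6250 = 9.5000 mm
θ = 165° = 2.879793 rad
V = θ·R_c·A = 2.879793·9.5000·65.6250 = 1795.371 mm³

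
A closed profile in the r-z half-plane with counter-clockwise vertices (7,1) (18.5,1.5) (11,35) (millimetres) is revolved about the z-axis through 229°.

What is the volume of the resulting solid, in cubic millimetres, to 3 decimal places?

Volume = 9458.104 mm³

Profile (r,z), 3 vertices: (7,1) (18.5,1.5) (11,35)
edge 0: (7,1)→(18.5,1.5)  cross = 7·1.5 − 18.5·1 = -8.0000; (r_i+r_j)·cross = 25.5·-8.0000 = -204.0000
edge 1: (18.5,1.5)→(11,35)  cross = 18.5·35 − 11·1.5 = 631.0000; (r_i+r_j)·cross = 29.5·631.0000 = 18614.5000
edge 2: (11,35)→(7,1)  cross = 11·1 − 7·35 = -234.0000; (r_i+r_j)·cross = 18·-234.0000 = -4212.0000
Σcross = 389.0000 → A = |Σcross|/2 = 194.5000 mm²
Σ(r_i+r_j)·cross = 14198.5000 → first moment M = |Σ|/6 = 2366.4167
R_c = M/A = 2366.4167/194.5000 = 12.1667 mm
θ = 229° = 3.996804 rad
V = θ·R_c·A = 3.996804·12.1667·194.5000 = 9458.104 mm³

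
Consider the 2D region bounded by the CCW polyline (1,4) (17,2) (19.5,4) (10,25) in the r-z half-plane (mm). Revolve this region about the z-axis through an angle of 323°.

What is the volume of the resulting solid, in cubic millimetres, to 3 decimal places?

Volume = 12436.839 mm³

Profile (r,z), 4 vertices: (1,4) (17,2) (19.5,4) (10,25)
edge 0: (1,4)→(17,2)  cross = 1·2 − 17·4 = -66.0000; (r_i+r_j)·cross = 18·-66.0000 = -1188.0000
edge 1: (17,2)→(19.5,4)  cross = 17·4 − 19.5·2 = 29.0000; (r_i+r_j)·cross = 36.5·29.0000 = 1058.5000
edge 2: (19.5,4)→(10,25)  cross = 19.5·25 − 10·4 = 447.5000; (r_i+r_j)·cross = 29.5·447.5000 = 13201.2500
edge 3: (10,25)→(1,4)  cross = 10·4 − 1·25 = 15.0000; (r_i+r_j)·cross = 11·15.0000 = 165.0000
Σcross = 425.5000 → A = |Σcross|/2 = 212.7500 mm²
Σ(r_i+r_j)·cross = 13236.7500 → first moment M = |Σ|/6 = 2206.1250
R_c = M/A = 2206.1250/212.7500 = 10.3696 mm
θ = 323° = 5.637413 rad
V = θ·R_c·A = 5.637413·10.3696·212.7500 = 12436.839 mm³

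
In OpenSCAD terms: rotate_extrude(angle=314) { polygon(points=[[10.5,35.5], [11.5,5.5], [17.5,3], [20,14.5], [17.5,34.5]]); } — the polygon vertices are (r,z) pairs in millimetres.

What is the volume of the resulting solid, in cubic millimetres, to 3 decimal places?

Profile (r,z), 5 vertices: (10.5,35.5) (11.5,5.5) (17.5,3) (20,14.5) (17.5,34.5)
edge 0: (10.5,35.5)→(11.5,5.5)  cross = 10.5·5.5 − 11.5·35.5 = -350.5000; (r_i+r_j)·cross = 22·-350.5000 = -7711.0000
edge 1: (11.5,5.5)→(17.5,3)  cross = 11.5·3 − 17.5·5.5 = -61.7500; (r_i+r_j)·cross = 29·-61.7500 = -1790.7500
edge 2: (17.5,3)→(20,14.5)  cross = 17.5·14.5 − 20·3 = 193.7500; (r_i+r_j)·cross = 37.5·193.7500 = 7265.6250
edge 3: (20,14.5)→(17.5,34.5)  cross = 20·34.5 − 17.5·14.5 = 436.2500; (r_i+r_j)·cross = 37.5·436.2500 = 16359.3750
edge 4: (17.5,34.5)→(10.5,35.5)  cross = 17.5·35.5 − 10.5·34.5 = 259.0000; (r_i+r_j)·cross = 28·259.0000 = 7252.0000
Σcross = 476.7500 → A = |Σcross|/2 = 238.3750 mm²
Σ(r_i+r_j)·cross = 21375.2500 → first moment M = |Σ|/6 = 3562.5417
R_c = M/A = 3562.5417/238.3750 = 14.9451 mm
θ = 314° = 5.480334 rad
V = θ·R_c·A = 5.480334·14.9451·238.3750 = 19523.918 mm³

Volume = 19523.918 mm³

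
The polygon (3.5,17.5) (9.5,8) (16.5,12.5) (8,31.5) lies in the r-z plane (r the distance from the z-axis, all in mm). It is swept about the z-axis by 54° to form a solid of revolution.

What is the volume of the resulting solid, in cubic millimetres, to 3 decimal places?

Profile (r,z), 4 vertices: (3.5,17.5) (9.5,8) (16.5,12.5) (8,31.5)
edge 0: (3.5,17.5)→(9.5,8)  cross = 3.5·8 − 9.5·17.5 = -138.2500; (r_i+r_j)·cross = 13·-138.2500 = -1797.2500
edge 1: (9.5,8)→(16.5,12.5)  cross = 9.5·12.5 − 16.5·8 = -13.2500; (r_i+r_j)·cross = 26·-13.2500 = -344.5000
edge 2: (16.5,12.5)→(8,31.5)  cross = 16.5·31.5 − 8·12.5 = 419.7500; (r_i+r_j)·cross = 24.5·419.7500 = 10283.8750
edge 3: (8,31.5)→(3.5,17.5)  cross = 8·17.5 − 3.5·31.5 = 29.7500; (r_i+r_j)·cross = 11.5·29.7500 = 342.1250
Σcross = 298.0000 → A = |Σcross|/2 = 149.0000 mm²
Σ(r_i+r_j)·cross = 8484.2500 → first moment M = |Σ|/6 = 1414.0417
R_c = M/A = 1414.0417/149.0000 = 9.4902 mm
θ = 54° = 0.942478 rad
V = θ·R_c·A = 0.942478·9.4902·149.0000 = 1332.703 mm³

Volume = 1332.703 mm³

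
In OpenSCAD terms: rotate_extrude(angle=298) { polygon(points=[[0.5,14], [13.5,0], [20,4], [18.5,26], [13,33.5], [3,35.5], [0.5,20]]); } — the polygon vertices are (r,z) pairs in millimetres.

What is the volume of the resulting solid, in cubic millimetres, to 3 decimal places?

Volume = 26984.943 mm³

Profile (r,z), 7 vertices: (0.5,14) (13.5,0) (20,4) (18.5,26) (13,33.5) (3,35.5) (0.5,20)
edge 0: (0.5,14)→(13.5,0)  cross = 0.5·0 − 13.5·14 = -189.0000; (r_i+r_j)·cross = 14·-189.0000 = -2646.0000
edge 1: (13.5,0)→(20,4)  cross = 13.5·4 − 20·0 = 54.0000; (r_i+r_j)·cross = 33.5·54.0000 = 1809.0000
edge 2: (20,4)→(18.5,26)  cross = 20·26 − 18.5·4 = 446.0000; (r_i+r_j)·cross = 38.5·446.0000 = 17171.0000
edge 3: (18.5,26)→(13,33.5)  cross = 18.5·33.5 − 13·26 = 281.7500; (r_i+r_j)·cross = 31.5·281.7500 = 8875.1250
edge 4: (13,33.5)→(3,35.5)  cross = 13·35.5 − 3·33.5 = 361.0000; (r_i+r_j)·cross = 16·361.0000 = 5776.0000
edge 5: (3,35.5)→(0.5,20)  cross = 3·20 − 0.5·35.5 = 42.2500; (r_i+r_j)·cross = 3.5·42.2500 = 147.8750
edge 6: (0.5,20)→(0.5,14)  cross = 0.5·14 − 0.5·20 = -3.0000; (r_i+r_j)·cross = 1·-3.0000 = -3.0000
Σcross = 993.0000 → A = |Σcross|/2 = 496.5000 mm²
Σ(r_i+r_j)·cross = 31130.0000 → first moment M = |Σ|/6 = 5188.3333
R_c = M/A = 5188.3333/496.5000 = 10.4498 mm
θ = 298° = 5.201081 rad
V = θ·R_c·A = 5.201081·10.4498·496.5000 = 26984.943 mm³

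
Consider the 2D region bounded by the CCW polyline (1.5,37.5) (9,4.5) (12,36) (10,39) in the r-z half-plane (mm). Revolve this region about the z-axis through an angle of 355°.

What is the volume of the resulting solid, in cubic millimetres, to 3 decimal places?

Volume = 8481.051 mm³

Profile (r,z), 4 vertices: (1.5,37.5) (9,4.5) (12,36) (10,39)
edge 0: (1.5,37.5)→(9,4.5)  cross = 1.5·4.5 − 9·37.5 = -330.7500; (r_i+r_j)·cross = 10.5·-330.7500 = -3472.8750
edge 1: (9,4.5)→(12,36)  cross = 9·36 − 12·4.5 = 270.0000; (r_i+r_j)·cross = 21·270.0000 = 5670.0000
edge 2: (12,36)→(10,39)  cross = 12·39 − 10·36 = 108.0000; (r_i+r_j)·cross = 22·108.0000 = 2376.0000
edge 3: (10,39)→(1.5,37.5)  cross = 10·37.5 − 1.5·39 = 316.5000; (r_i+r_j)·cross = 11.5·316.5000 = 3639.7500
Σcross = 363.7500 → A = |Σcross|/2 = 181.8750 mm²
Σ(r_i+r_j)·cross = 8212.8750 → first moment M = |Σ|/6 = 1368.8125
R_c = M/A = 1368.8125/181.8750 = 7.5261 mm
θ = 355° = 6.195919 rad
V = θ·R_c·A = 6.195919·7.5261·181.8750 = 8481.051 mm³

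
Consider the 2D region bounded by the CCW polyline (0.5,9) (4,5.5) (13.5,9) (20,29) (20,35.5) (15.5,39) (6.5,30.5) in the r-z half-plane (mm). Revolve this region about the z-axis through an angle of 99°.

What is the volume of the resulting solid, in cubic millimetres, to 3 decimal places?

Profile (r,z), 7 vertices: (0.5,9) (4,5.5) (13.5,9) (20,29) (20,35.5) (15.5,39) (6.5,30.5)
edge 0: (0.5,9)→(4,5.5)  cross = 0.5·5.5 − 4·9 = -33.2500; (r_i+r_j)·cross = 4.5·-33.2500 = -149.6250
edge 1: (4,5.5)→(13.5,9)  cross = 4·9 − 13.5·5.5 = -38.2500; (r_i+r_j)·cross = 17.5·-38.2500 = -669.3750
edge 2: (13.5,9)→(20,29)  cross = 13.5·29 − 20·9 = 211.5000; (r_i+r_j)·cross = 33.5·211.5000 = 7085.2500
edge 3: (20,29)→(20,35.5)  cross = 20·35.5 − 20·29 = 130.0000; (r_i+r_j)·cross = 40·130.0000 = 5200.0000
edge 4: (20,35.5)→(15.5,39)  cross = 20·39 − 15.5·35.5 = 229.7500; (r_i+r_j)·cross = 35.5·229.7500 = 8156.1250
edge 5: (15.5,39)→(6.5,30.5)  cross = 15.5·30.5 − 6.5·39 = 219.2500; (r_i+r_j)·cross = 22·219.2500 = 4823.5000
edge 6: (6.5,30.5)→(0.5,9)  cross = 6.5·9 − 0.5·30.5 = 43.2500; (r_i+r_j)·cross = 7·43.2500 = 302.7500
Σcross = 762.2500 → A = |Σcross|/2 = 381.1250 mm²
Σ(r_i+r_j)·cross = 24748.6250 → first moment M = |Σ|/6 = 4124.7708
R_c = M/A = 4124.7708/381.1250 = 10.8226 mm
θ = 99° = 1.727876 rad
V = θ·R_c·A = 1.727876·10.8226·381.1250 = 7127.092 mm³

Volume = 7127.092 mm³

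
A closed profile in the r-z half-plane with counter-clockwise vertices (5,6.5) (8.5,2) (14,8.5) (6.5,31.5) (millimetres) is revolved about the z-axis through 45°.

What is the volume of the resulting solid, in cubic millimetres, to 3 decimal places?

Volume = 912.011 mm³

Profile (r,z), 4 vertices: (5,6.5) (8.5,2) (14,8.5) (6.5,31.5)
edge 0: (5,6.5)→(8.5,2)  cross = 5·2 − 8.5·6.5 = -45.2500; (r_i+r_j)·cross = 13.5·-45.2500 = -610.8750
edge 1: (8.5,2)→(14,8.5)  cross = 8.5·8.5 − 14·2 = 44.2500; (r_i+r_j)·cross = 22.5·44.2500 = 995.6250
edge 2: (14,8.5)→(6.5,31.5)  cross = 14·31.5 − 6.5·8.5 = 385.7500; (r_i+r_j)·cross = 20.5·385.7500 = 7907.8750
edge 3: (6.5,31.5)→(5,6.5)  cross = 6.5·6.5 − 5·31.5 = -115.2500; (r_i+r_j)·cross = 11.5·-115.2500 = -1325.3750
Σcross = 269.5000 → A = |Σcross|/2 = 134.7500 mm²
Σ(r_i+r_j)·cross = 6967.2500 → first moment M = |Σ|/6 = 1161.2083
R_c = M/A = 1161.2083/134.7500 = 8.6175 mm
θ = 45° = 0.785398 rad
V = θ·R_c·A = 0.785398·8.6175·134.7500 = 912.011 mm³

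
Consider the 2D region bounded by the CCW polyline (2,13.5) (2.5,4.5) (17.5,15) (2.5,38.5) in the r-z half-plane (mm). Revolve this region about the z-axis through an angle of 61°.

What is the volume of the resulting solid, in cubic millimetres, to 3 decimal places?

Volume = 2057.260 mm³

Profile (r,z), 4 vertices: (2,13.5) (2.5,4.5) (17.5,15) (2.5,38.5)
edge 0: (2,13.5)→(2.5,4.5)  cross = 2·4.5 − 2.5·13.5 = -24.7500; (r_i+r_j)·cross = 4.5·-24.7500 = -111.3750
edge 1: (2.5,4.5)→(17.5,15)  cross = 2.5·15 − 17.5·4.5 = -41.2500; (r_i+r_j)·cross = 20·-41.2500 = -825.0000
edge 2: (17.5,15)→(2.5,38.5)  cross = 17.5·38.5 − 2.5·15 = 636.2500; (r_i+r_j)·cross = 20·636.2500 = 12725.0000
edge 3: (2.5,38.5)→(2,13.5)  cross = 2.5·13.5 − 2·38.5 = -43.2500; (r_i+r_j)·cross = 4.5·-43.2500 = -194.6250
Σcross = 527.0000 → A = |Σcross|/2 = 263.5000 mm²
Σ(r_i+r_j)·cross = 11594.0000 → first moment M = |Σ|/6 = 1932.3333
R_c = M/A = 1932.3333/263.5000 = 7.3333 mm
θ = 61° = 1.064651 rad
V = θ·R_c·A = 1.064651·7.3333·263.5000 = 2057.260 mm³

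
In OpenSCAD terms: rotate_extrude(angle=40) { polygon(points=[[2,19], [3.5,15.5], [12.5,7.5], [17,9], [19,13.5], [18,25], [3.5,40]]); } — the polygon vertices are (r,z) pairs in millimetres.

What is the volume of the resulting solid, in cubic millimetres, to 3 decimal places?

Profile (r,z), 7 vertices: (2,19) (3.5,15.5) (12.5,7.5) (17,9) (19,13.5) (18,25) (3.5,40)
edge 0: (2,19)→(3.5,15.5)  cross = 2·15.5 − 3.5·19 = -35.5000; (r_i+r_j)·cross = 5.5·-35.5000 = -195.2500
edge 1: (3.5,15.5)→(12.5,7.5)  cross = 3.5·7.5 − 12.5·15.5 = -167.5000; (r_i+r_j)·cross = 16·-167.5000 = -2680.0000
edge 2: (12.5,7.5)→(17,9)  cross = 12.5·9 − 17·7.5 = -15.0000; (r_i+r_j)·cross = 29.5·-15.0000 = -442.5000
edge 3: (17,9)→(19,13.5)  cross = 17·13.5 − 19·9 = 58.5000; (r_i+r_j)·cross = 36·58.5000 = 2106.0000
edge 4: (19,13.5)→(18,25)  cross = 19·25 − 18·13.5 = 232.0000; (r_i+r_j)·cross = 37·232.0000 = 8584.0000
edge 5: (18,25)→(3.5,40)  cross = 18·40 − 3.5·25 = 632.5000; (r_i+r_j)·cross = 21.5·632.5000 = 13598.7500
edge 6: (3.5,40)→(2,19)  cross = 3.5·19 − 2·40 = -13.5000; (r_i+r_j)·cross = 5.5·-13.5000 = -74.2500
Σcross = 691.5000 → A = |Σcross|/2 = 345.7500 mm²
Σ(r_i+r_j)·cross = 20896.7500 → first moment M = |Σ|/6 = 3482.7917
R_c = M/A = 3482.7917/345.7500 = 10.0732 mm
θ = 40° = 0.698132 rad
V = θ·R_c·A = 0.698132·10.0732·345.7500 = 2431.447 mm³

Volume = 2431.447 mm³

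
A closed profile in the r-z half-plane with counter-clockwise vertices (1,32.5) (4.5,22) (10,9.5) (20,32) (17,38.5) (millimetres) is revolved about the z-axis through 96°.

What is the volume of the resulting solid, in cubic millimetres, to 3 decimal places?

Profile (r,z), 5 vertices: (1,32.5) (4.5,22) (10,9.5) (20,32) (17,38.5)
edge 0: (1,32.5)→(4.5,22)  cross = 1·22 − 4.5·32.5 = -124.2500; (r_i+r_j)·cross = 5.5·-124.2500 = -683.3750
edge 1: (4.5,22)→(10,9.5)  cross = 4.5·9.5 − 10·22 = -177.2500; (r_i+r_j)·cross = 14.5·-177.2500 = -2570.1250
edge 2: (10,9.5)→(20,32)  cross = 10·32 − 20·9.5 = 130.0000; (r_i+r_j)·cross = 30·130.0000 = 3900.0000
edge 3: (20,32)→(17,38.5)  cross = 20·38.5 − 17·32 = 226.0000; (r_i+r_j)·cross = 37·226.0000 = 8362.0000
edge 4: (17,38.5)→(1,32.5)  cross = 17·32.5 − 1·38.5 = 514.0000; (r_i+r_j)·cross = 18·514.0000 = 9252.0000
Σcross = 568.5000 → A = |Σcross|/2 = 284.2500 mm²
Σ(r_i+r_j)·cross = 18260.5000 → first moment M = |Σ|/6 = 3043.4167
R_c = M/A = 3043.4167/284.2500 = 10.7068 mm
θ = 96° = 1.675516 rad
V = θ·R_c·A = 1.675516·10.7068·284.2500 = 5099.294 mm³

Volume = 5099.294 mm³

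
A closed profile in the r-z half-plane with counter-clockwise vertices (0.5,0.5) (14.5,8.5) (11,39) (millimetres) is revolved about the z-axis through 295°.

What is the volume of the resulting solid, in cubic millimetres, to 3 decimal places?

Volume = 10151.562 mm³

Profile (r,z), 3 vertices: (0.5,0.5) (14.5,8.5) (11,39)
edge 0: (0.5,0.5)→(14.5,8.5)  cross = 0.5·8.5 − 14.5·0.5 = -3.0000; (r_i+r_j)·cross = 15·-3.0000 = -45.0000
edge 1: (14.5,8.5)→(11,39)  cross = 14.5·39 − 11·8.5 = 472.0000; (r_i+r_j)·cross = 25.5·472.0000 = 12036.0000
edge 2: (11,39)→(0.5,0.5)  cross = 11·0.5 − 0.5·39 = -14.0000; (r_i+r_j)·cross = 11.5·-14.0000 = -161.0000
Σcross = 455.0000 → A = |Σcross|/2 = 227.5000 mm²
Σ(r_i+r_j)·cross = 11830.0000 → first moment M = |Σ|/6 = 1971.6667
R_c = M/A = 1971.6667/227.5000 = 8.6667 mm
θ = 295° = 5.148721 rad
V = θ·R_c·A = 5.148721·8.6667·227.5000 = 10151.562 mm³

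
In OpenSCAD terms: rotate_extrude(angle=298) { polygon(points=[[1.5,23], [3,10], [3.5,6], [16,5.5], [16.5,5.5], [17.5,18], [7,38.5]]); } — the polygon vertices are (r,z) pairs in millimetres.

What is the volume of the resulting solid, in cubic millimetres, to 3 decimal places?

Profile (r,z), 7 vertices: (1.5,23) (3,10) (3.5,6) (16,5.5) (16.5,5.5) (17.5,18) (7,38.5)
edge 0: (1.5,23)→(3,10)  cross = 1.5·10 − 3·23 = -54.0000; (r_i+r_j)·cross = 4.5·-54.0000 = -243.0000
edge 1: (3,10)→(3.5,6)  cross = 3·6 − 3.5·10 = -17.0000; (r_i+r_j)·cross = 6.5·-17.0000 = -110.5000
edge 2: (3.5,6)→(16,5.5)  cross = 3.5·5.5 − 16·6 = -76.7500; (r_i+r_j)·cross = 19.5·-76.7500 = -1496.6250
edge 3: (16,5.5)→(16.5,5.5)  cross = 16·5.5 − 16.5·5.5 = -2.7500; (r_i+r_j)·cross = 32.5·-2.7500 = -89.3750
edge 4: (16.5,5.5)→(17.5,18)  cross = 16.5·18 − 17.5·5.5 = 200.7500; (r_i+r_j)·cross = 34·200.7500 = 6825.5000
edge 5: (17.5,18)→(7,38.5)  cross = 17.5·38.5 − 7·18 = 547.7500; (r_i+r_j)·cross = 24.5·547.7500 = 13419.8750
edge 6: (7,38.5)→(1.5,23)  cross = 7·23 − 1.5·38.5 = 103.2500; (r_i+r_j)·cross = 8.5·103.2500 = 877.6250
Σcross = 701.2500 → A = |Σcross|/2 = 350.6250 mm²
Σ(r_i+r_j)·cross = 19183.5000 → first moment M = |Σ|/6 = 3197.2500
R_c = M/A = 3197.2500/350.6250 = 9.1187 mm
θ = 298° = 5.201081 rad
V = θ·R_c·A = 5.201081·9.1187·350.6250 = 16629.157 mm³

Volume = 16629.157 mm³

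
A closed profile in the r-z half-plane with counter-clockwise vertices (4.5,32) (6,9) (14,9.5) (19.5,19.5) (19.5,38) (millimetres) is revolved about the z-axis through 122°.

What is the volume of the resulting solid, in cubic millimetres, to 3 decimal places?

Profile (r,z), 5 vertices: (4.5,32) (6,9) (14,9.5) (19.5,19.5) (19.5,38)
edge 0: (4.5,32)→(6,9)  cross = 4.5·9 − 6·32 = -151.5000; (r_i+r_j)·cross = 10.5·-151.5000 = -1590.7500
edge 1: (6,9)→(14,9.5)  cross = 6·9.5 − 14·9 = -69.0000; (r_i+r_j)·cross = 20·-69.0000 = -1380.0000
edge 2: (14,9.5)→(19.5,19.5)  cross = 14·19.5 − 19.5·9.5 = 87.7500; (r_i+r_j)·cross = 33.5·87.7500 = 2939.6250
edge 3: (19.5,19.5)→(19.5,38)  cross = 19.5·38 − 19.5·19.5 = 360.7500; (r_i+r_j)·cross = 39·360.7500 = 14069.2500
edge 4: (19.5,38)→(4.5,32)  cross = 19.5·32 − 4.5·38 = 453.0000; (r_i+r_j)·cross = 24·453.0000 = 10872.0000
Σcross = 681.0000 → A = |Σcross|/2 = 340.5000 mm²
Σ(r_i+r_j)·cross = 24910.1250 → first moment M = |Σ|/6 = 4151.6875
R_c = M/A = 4151.6875/340.5000 = 12.1929 mm
θ = 122° = 2.129302 rad
V = θ·R_c·A = 2.129302·12.1929·340.5000 = 8840.195 mm³

Volume = 8840.195 mm³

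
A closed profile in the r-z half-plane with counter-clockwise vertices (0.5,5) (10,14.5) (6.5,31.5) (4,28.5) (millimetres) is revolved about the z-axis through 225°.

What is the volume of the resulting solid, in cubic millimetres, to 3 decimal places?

Volume = 2514.256 mm³

Profile (r,z), 4 vertices: (0.5,5) (10,14.5) (6.5,31.5) (4,28.5)
edge 0: (0.5,5)→(10,14.5)  cross = 0.5·14.5 − 10·5 = -42.7500; (r_i+r_j)·cross = 10.5·-42.7500 = -448.8750
edge 1: (10,14.5)→(6.5,31.5)  cross = 10·31.5 − 6.5·14.5 = 220.7500; (r_i+r_j)·cross = 16.5·220.7500 = 3642.3750
edge 2: (6.5,31.5)→(4,28.5)  cross = 6.5·28.5 − 4·31.5 = 59.2500; (r_i+r_j)·cross = 10.5·59.2500 = 622.1250
edge 3: (4,28.5)→(0.5,5)  cross = 4·5 − 0.5·28.5 = 5.7500; (r_i+r_j)·cross = 4.5·5.7500 = 25.8750
Σcross = 243.0000 → A = |Σcross|/2 = 121.5000 mm²
Σ(r_i+r_j)·cross = 3841.5000 → first moment M = |Σ|/6 = 640.2500
R_c = M/A = 640.2500/121.5000 = 5.2695 mm
θ = 225° = 3.926991 rad
V = θ·R_c·A = 3.926991·5.2695·121.5000 = 2514.256 mm³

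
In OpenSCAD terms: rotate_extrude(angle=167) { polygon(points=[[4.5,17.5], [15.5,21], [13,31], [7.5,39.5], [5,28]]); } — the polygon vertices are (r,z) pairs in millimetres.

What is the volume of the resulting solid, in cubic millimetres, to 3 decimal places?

Profile (r,z), 5 vertices: (4.5,17.5) (15.5,21) (13,31) (7.5,39.5) (5,28)
edge 0: (4.5,17.5)→(15.5,21)  cross = 4.5·21 − 15.5·17.5 = -176.7500; (r_i+r_j)·cross = 20·-176.7500 = -3535.0000
edge 1: (15.5,21)→(13,31)  cross = 15.5·31 − 13·21 = 207.5000; (r_i+r_j)·cross = 28.5·207.5000 = 5913.7500
edge 2: (13,31)→(7.5,39.5)  cross = 13·39.5 − 7.5·31 = 281.0000; (r_i+r_j)·cross = 20.5·281.0000 = 5760.5000
edge 3: (7.5,39.5)→(5,28)  cross = 7.5·28 − 5·39.5 = 12.5000; (r_i+r_j)·cross = 12.5·12.5000 = 156.2500
edge 4: (5,28)→(4.5,17.5)  cross = 5·17.5 − 4.5·28 = -38.5000; (r_i+r_j)·cross = 9.5·-38.5000 = -365.7500
Σcross = 285.7500 → A = |Σcross|/2 = 142.8750 mm²
Σ(r_i+r_j)·cross = 7929.7500 → first moment M = |Σ|/6 = 1321.6250
R_c = M/A = 1321.6250/142.8750 = 9.2502 mm
θ = 167° = 2.914700 rad
V = θ·R_c·A = 2.914700·9.2502·142.8750 = 3852.140 mm³

Volume = 3852.140 mm³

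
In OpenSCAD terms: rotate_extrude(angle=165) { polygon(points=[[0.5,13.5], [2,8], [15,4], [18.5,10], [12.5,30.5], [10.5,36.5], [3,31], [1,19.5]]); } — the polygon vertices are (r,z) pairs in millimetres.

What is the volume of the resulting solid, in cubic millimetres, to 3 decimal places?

Volume = 9772.518 mm³

Profile (r,z), 8 vertices: (0.5,13.5) (2,8) (15,4) (18.5,10) (12.5,30.5) (10.5,36.5) (3,31) (1,19.5)
edge 0: (0.5,13.5)→(2,8)  cross = 0.5·8 − 2·13.5 = -23.0000; (r_i+r_j)·cross = 2.5·-23.0000 = -57.5000
edge 1: (2,8)→(15,4)  cross = 2·4 − 15·8 = -112.0000; (r_i+r_j)·cross = 17·-112.0000 = -1904.0000
edge 2: (15,4)→(18.5,10)  cross = 15·10 − 18.5·4 = 76.0000; (r_i+r_j)·cross = 33.5·76.0000 = 2546.0000
edge 3: (18.5,10)→(12.5,30.5)  cross = 18.5·30.5 − 12.5·10 = 439.2500; (r_i+r_j)·cross = 31·439.2500 = 13616.7500
edge 4: (12.5,30.5)→(10.5,36.5)  cross = 12.5·36.5 − 10.5·30.5 = 136.0000; (r_i+r_j)·cross = 23·136.0000 = 3128.0000
edge 5: (10.5,36.5)→(3,31)  cross = 10.5·31 − 3·36.5 = 216.0000; (r_i+r_j)·cross = 13.5·216.0000 = 2916.0000
edge 6: (3,31)→(1,19.5)  cross = 3·19.5 − 1·31 = 27.5000; (r_i+r_j)·cross = 4·27.5000 = 110.0000
edge 7: (1,19.5)→(0.5,13.5)  cross = 1·13.5 − 0.5·19.5 = 3.7500; (r_i+r_j)·cross = 1.5·3.7500 = 5.6250
Σcross = 763.5000 → A = |Σcross|/2 = 381.7500 mm²
Σ(r_i+r_j)·cross = 20360.8750 → first moment M = |Σ|/6 = 3393.4792
R_c = M/A = 3393.4792/381.7500 = 8.8893 mm
θ = 165° = 2.879793 rad
V = θ·R_c·A = 2.879793·8.8893·381.7500 = 9772.518 mm³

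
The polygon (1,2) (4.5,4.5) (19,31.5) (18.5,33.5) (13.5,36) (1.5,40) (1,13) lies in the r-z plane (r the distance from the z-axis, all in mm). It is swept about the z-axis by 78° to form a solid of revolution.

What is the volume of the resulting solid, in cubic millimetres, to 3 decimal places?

Profile (r,z), 7 vertices: (1,2) (4.5,4.5) (19,31.5) (18.5,33.5) (13.5,36) (1.5,40) (1,13)
edge 0: (1,2)→(4.5,4.5)  cross = 1·4.5 − 4.5·2 = -4.5000; (r_i+r_j)·cross = 5.5·-4.5000 = -24.7500
edge 1: (4.5,4.5)→(19,31.5)  cross = 4.5·31.5 − 19·4.5 = 56.2500; (r_i+r_j)·cross = 23.5·56.2500 = 1321.8750
edge 2: (19,31.5)→(18.5,33.5)  cross = 19·33.5 − 18.5·31.5 = 53.7500; (r_i+r_j)·cross = 37.5·53.7500 = 2015.6250
edge 3: (18.5,33.5)→(13.5,36)  cross = 18.5·36 − 13.5·33.5 = 213.7500; (r_i+r_j)·cross = 32·213.7500 = 6840.0000
edge 4: (13.5,36)→(1.5,40)  cross = 13.5·40 − 1.5·36 = 486.0000; (r_i+r_j)·cross = 15·486.0000 = 7290.0000
edge 5: (1.5,40)→(1,13)  cross = 1.5·13 − 1·40 = -20.5000; (r_i+r_j)·cross = 2.5·-20.5000 = -51.2500
edge 6: (1,13)→(1,2)  cross = 1·2 − 1·13 = -11.0000; (r_i+r_j)·cross = 2·-11.0000 = -22.0000
Σcross = 773.7500 → A = |Σcross|/2 = 386.8750 mm²
Σ(r_i+r_j)·cross = 17369.5000 → first moment M = |Σ|/6 = 2894.9167
R_c = M/A = 2894.9167/386.8750 = 7.4828 mm
θ = 78° = 1.361357 rad
V = θ·R_c·A = 1.361357·7.4828·386.8750 = 3941.015 mm³

Volume = 3941.015 mm³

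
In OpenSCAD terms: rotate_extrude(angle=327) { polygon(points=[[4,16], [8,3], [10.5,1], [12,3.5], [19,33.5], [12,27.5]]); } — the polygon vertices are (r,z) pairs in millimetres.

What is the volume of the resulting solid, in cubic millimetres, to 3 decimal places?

Profile (r,z), 6 vertices: (4,16) (8,3) (10.5,1) (12,3.5) (19,33.5) (12,27.5)
edge 0: (4,16)→(8,3)  cross = 4·3 − 8·16 = -116.0000; (r_i+r_j)·cross = 12·-116.0000 = -1392.0000
edge 1: (8,3)→(10.5,1)  cross = 8·1 − 10.5·3 = -23.5000; (r_i+r_j)·cross = 18.5·-23.5000 = -434.7500
edge 2: (10.5,1)→(12,3.5)  cross = 10.5·3.5 − 12·1 = 24.7500; (r_i+r_j)·cross = 22.5·24.7500 = 556.8750
edge 3: (12,3.5)→(19,33.5)  cross = 12·33.5 − 19·3.5 = 335.5000; (r_i+r_j)·cross = 31·335.5000 = 10400.5000
edge 4: (19,33.5)→(12,27.5)  cross = 19·27.5 − 12·33.5 = 120.5000; (r_i+r_j)·cross = 31·120.5000 = 3735.5000
edge 5: (12,27.5)→(4,16)  cross = 12·16 − 4·27.5 = 82.0000; (r_i+r_j)·cross = 16·82.0000 = 1312.0000
Σcross = 423.2500 → A = |Σcross|/2 = 211.6250 mm²
Σ(r_i+r_j)·cross = 14178.1250 → first moment M = |Σ|/6 = 2363.0208
R_c = M/A = 2363.0208/211.6250 = 11.1661 mm
θ = 327° = 5.707227 rad
V = θ·R_c·A = 5.707227·11.1661·211.6250 = 13486.295 mm³

Volume = 13486.295 mm³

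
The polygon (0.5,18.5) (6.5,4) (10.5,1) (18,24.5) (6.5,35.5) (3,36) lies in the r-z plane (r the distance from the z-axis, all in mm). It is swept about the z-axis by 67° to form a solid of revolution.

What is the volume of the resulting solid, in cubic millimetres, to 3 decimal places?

Profile (r,z), 6 vertices: (0.5,18.5) (6.5,4) (10.5,1) (18,24.5) (6.5,35.5) (3,36)
edge 0: (0.5,18.5)→(6.5,4)  cross = 0.5·4 − 6.5·18.5 = -118.2500; (r_i+r_j)·cross = 7·-118.2500 = -827.7500
edge 1: (6.5,4)→(10.5,1)  cross = 6.5·1 − 10.5·4 = -35.5000; (r_i+r_j)·cross = 17·-35.5000 = -603.5000
edge 2: (10.5,1)→(18,24.5)  cross = 10.5·24.5 − 18·1 = 239.2500; (r_i+r_j)·cross = 28.5·239.2500 = 6818.6250
edge 3: (18,24.5)→(6.5,35.5)  cross = 18·35.5 − 6.5·24.5 = 479.7500; (r_i+r_j)·cross = 24.5·479.7500 = 11753.8750
edge 4: (6.5,35.5)→(3,36)  cross = 6.5·36 − 3·35.5 = 127.5000; (r_i+r_j)·cross = 9.5·127.5000 = 1211.2500
edge 5: (3,36)→(0.5,18.5)  cross = 3·18.5 − 0.5·36 = 37.5000; (r_i+r_j)·cross = 3.5·37.5000 = 131.2500
Σcross = 730.2500 → A = |Σcross|/2 = 365.1250 mm²
Σ(r_i+r_j)·cross = 18483.7500 → first moment M = |Σ|/6 = 3080.6250
R_c = M/A = 3080.6250/365.1250 = 8.4372 mm
θ = 67° = 1.169371 rad
V = θ·R_c·A = 1.169371·8.4372·365.1250 = 3602.392 mm³

Volume = 3602.392 mm³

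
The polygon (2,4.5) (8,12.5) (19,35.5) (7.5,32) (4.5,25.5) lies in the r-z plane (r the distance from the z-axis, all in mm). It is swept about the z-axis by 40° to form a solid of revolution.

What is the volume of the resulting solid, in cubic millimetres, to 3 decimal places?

Profile (r,z), 5 vertices: (2,4.5) (8,12.5) (19,35.5) (7.5,32) (4.5,25.5)
edge 0: (2,4.5)→(8,12.5)  cross = 2·12.5 − 8·4.5 = -11.0000; (r_i+r_j)·cross = 10·-11.0000 = -110.0000
edge 1: (8,12.5)→(19,35.5)  cross = 8·35.5 − 19·12.5 = 46.5000; (r_i+r_j)·cross = 27·46.5000 = 1255.5000
edge 2: (19,35.5)→(7.5,32)  cross = 19·32 − 7.5·35.5 = 341.7500; (r_i+r_j)·cross = 26.5·341.7500 = 9056.3750
edge 3: (7.5,32)→(4.5,25.5)  cross = 7.5·25.5 − 4.5·32 = 47.2500; (r_i+r_j)·cross = 12·47.2500 = 567.0000
edge 4: (4.5,25.5)→(2,4.5)  cross = 4.5·4.5 − 2·25.5 = -30.7500; (r_i+r_j)·cross = 6.5·-30.7500 = -199.8750
Σcross = 393.7500 → A = |Σcross|/2 = 196.8750 mm²
Σ(r_i+r_j)·cross = 10569.0000 → first moment M = |Σ|/6 = 1761.5000
R_c = M/A = 1761.5000/196.8750 = 8.9473 mm
θ = 40° = 0.698132 rad
V = θ·R_c·A = 0.698132·8.9473·196.8750 = 1229.759 mm³

Volume = 1229.759 mm³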